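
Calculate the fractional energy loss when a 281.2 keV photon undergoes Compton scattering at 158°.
0.5147 (or 51.47%)

Calculate initial and final photon energies:

Initial: E₀ = 281.2 keV → λ₀ = 4.4091 pm
Compton shift: Δλ = 4.6759 pm
Final wavelength: λ' = 9.0851 pm
Final energy: E' = 136.4705 keV

Fractional energy loss:
(E₀ - E')/E₀ = (281.2000 - 136.4705)/281.2000
= 144.7295/281.2000
= 0.5147
= 51.47%

(Intermediate values are shown rounded; full precision is carried through to the final answer.)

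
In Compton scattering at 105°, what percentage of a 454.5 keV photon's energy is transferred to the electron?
0.5282 (or 52.82%)

Calculate initial and final photon energies:

Initial: E₀ = 454.5 keV → λ₀ = 2.7279 pm
Compton shift: Δλ = 3.0543 pm
Final wavelength: λ' = 5.7822 pm
Final energy: E' = 214.4235 keV

Fractional energy loss:
(E₀ - E')/E₀ = (454.5000 - 214.4235)/454.5000
= 240.0765/454.5000
= 0.5282
= 52.82%

(Intermediate values are shown rounded; full precision is carried through to the final answer.)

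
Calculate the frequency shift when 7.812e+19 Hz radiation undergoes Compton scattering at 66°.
2.131e+19 Hz (decrease)

Convert frequency to wavelength (c = 299792458 m/s):
λ₀ = c/f₀ = 299792458/7.812e+19 = 3.8375891e-12 m = 3.8376 pm

Calculate Compton shift:
Δλ = λ_C(1 - cos(66°)) = 1.4394 pm

Final wavelength:
λ' = λ₀ + Δλ = 3.8376 + 1.4394 = 5.2770 pm

Final frequency:
f' = c/λ' = 299792458/5.2770300e-12 = 5.6810830e+19 Hz

Frequency shift (decrease):
Δf = f₀ - f' = 7.812e+19 - 5.6810830e+19 = 2.131e+19 Hz

(Intermediate values are shown rounded; full precision is carried through to the final answer.)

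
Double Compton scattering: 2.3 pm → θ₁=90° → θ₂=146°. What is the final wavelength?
9.1641 pm

Apply Compton shift twice:

First scattering at θ₁ = 90°:
Δλ₁ = λ_C(1 - cos(90°))
Δλ₁ = 2.4263 × 1.0000
Δλ₁ = 2.4263 pm

After first scattering:
λ₁ = 2.3 + 2.4263 = 4.7263 pm

Second scattering at θ₂ = 146°:
Δλ₂ = λ_C(1 - cos(146°))
Δλ₂ = 2.4263 × 1.8290
Δλ₂ = 4.4378 pm

Final wavelength:
λ₂ = 4.7263 + 4.4378 = 9.1641 pm

Total shift: Δλ_total = 2.4263 + 4.4378 = 6.8641 pm

(Intermediate values are shown rounded; full precision is carried through to the final answer.)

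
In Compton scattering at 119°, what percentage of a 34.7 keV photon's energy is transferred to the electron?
0.0916 (or 9.16%)

Calculate initial and final photon energies:

Initial: E₀ = 34.7 keV → λ₀ = 35.7303 pm
Compton shift: Δλ = 3.6026 pm
Final wavelength: λ' = 39.3329 pm
Final energy: E' = 31.5217 keV

Fractional energy loss:
(E₀ - E')/E₀ = (34.7000 - 31.5217)/34.7000
= 3.1783/34.7000
= 0.0916
= 9.16%

(Intermediate values are shown rounded; full precision is carried through to the final answer.)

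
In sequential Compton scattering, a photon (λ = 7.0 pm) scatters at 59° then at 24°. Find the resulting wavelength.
8.3864 pm

Apply Compton shift twice:

First scattering at θ₁ = 59°:
Δλ₁ = λ_C(1 - cos(59°))
Δλ₁ = 2.4263 × 0.4850
Δλ₁ = 1.1767 pm

After first scattering:
λ₁ = 7.0 + 1.1767 = 8.1767 pm

Second scattering at θ₂ = 24°:
Δλ₂ = λ_C(1 - cos(24°))
Δλ₂ = 2.4263 × 0.0865
Δλ₂ = 0.2098 pm

Final wavelength:
λ₂ = 8.1767 + 0.2098 = 8.3864 pm

Total shift: Δλ_total = 1.1767 + 0.2098 = 1.3864 pm

(Intermediate values are shown rounded; full precision is carried through to the final answer.)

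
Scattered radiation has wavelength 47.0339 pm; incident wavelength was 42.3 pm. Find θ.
162.00°

First find the wavelength shift:
Δλ = λ' - λ = 47.0339 - 42.3 = 4.7339 pm

Using Δλ = λ_C(1 - cos θ), with λ_C = h/(m_e·c) ≈ 2.42631024 pm:
cos θ = 1 - Δλ/λ_C
cos θ = 1 - 4.7339/2.42631024
cos θ = -0.951070

θ = arccos(-0.951070)
θ = 162.00°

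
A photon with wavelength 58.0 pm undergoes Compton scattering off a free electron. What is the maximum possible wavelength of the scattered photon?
62.8526 pm (at θ = 180°)

The Compton shift is Δλ = λ_C(1 − cos θ).

Since cos θ ranges from −1 to 1, the factor (1 − cos θ) ranges from 0 to 2; the maximum shift occurs at θ = 180° (backscattering):
Δλ_max = 2λ_C = 2 × 2.4263 pm = 4.8526 pm

Maximum scattered wavelength:
λ'_max = λ₀ + Δλ_max = 58.0 + 4.8526 = 62.8526 pm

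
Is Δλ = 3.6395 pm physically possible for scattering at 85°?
No, inconsistent

Calculate the expected shift for θ = 85°:

Δλ_expected = λ_C(1 - cos(85°))
Δλ_expected = 2.4263 × (1 - cos(85°))
Δλ_expected = 2.4263 × 0.9128
Δλ_expected = 2.2148 pm

Given shift: 3.6395 pm
Expected shift: 2.2148 pm
Difference: 1.4246 pm

The values do not match. The given shift corresponds to θ ≈ 120.0°, not 85°.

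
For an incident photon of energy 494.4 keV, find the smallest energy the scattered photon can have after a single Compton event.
168.4478 keV (at θ = 180°)

The scattered photon has minimum energy when its wavelength is maximum, i.e., when the Compton shift Δλ = λ_C(1 − cos θ) is maximum. This occurs at θ = 180° (backscattering), giving Δλ_max = 2λ_C = 4.8526 pm.

Initial wavelength: λ₀ = hc/E₀ = 2.5078 pm
Maximum final wavelength: λ'_max = λ₀ + 2λ_C = 2.5078 + 4.8526 = 7.3604 pm
Minimum final energy: E'_min = hc/λ'_max = 168.4478 keV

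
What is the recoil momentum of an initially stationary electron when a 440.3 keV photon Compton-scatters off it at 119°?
2.9930e-22 kg·m/s

The electron is initially at rest, so by conservation of momentum:
p⃗_e = p⃗₀ − p⃗'  (incident photon momentum minus scattered photon momentum)

Photon momentum magnitudes (p = h/λ = E/c):
λ₀ = hc/E₀ = 2.8159 pm → p₀ = h/λ₀ = 2.3531e-22 kg·m/s
Δλ = λ_C(1 − cos 119°) = 3.6026 pm
λ' = 6.4185 pm → p' = h/λ' = 1.0323e-22 kg·m/s

The scattered photon makes angle θ = 119° with the incident direction, so by the law of cosines:
|p⃗_e|² = p₀² + p'² − 2p₀p'cos θ
|p⃗_e|² = (2.3531e-22)² + (1.0323e-22)² − 2·2.3531e-22·1.0323e-22·cos(119°)
|p⃗_e| = 2.9930e-22 kg·m/s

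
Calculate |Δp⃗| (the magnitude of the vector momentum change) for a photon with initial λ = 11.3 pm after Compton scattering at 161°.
9.8668e-23 kg·m/s

Photon momentum magnitude is p = h/λ.

Initial momentum:
p₀ = h/λ = 6.6261e-34/1.1300e-11 = 5.8638e-23 kg·m/s

After scattering:
λ' = λ + Δλ = 11.3 + 4.7204 = 16.0204 pm
p' = h/λ' = 6.6261e-34/1.6020e-11 = 4.1360e-23 kg·m/s

Momentum is a vector; the scattered photon's direction makes angle θ = 161° with the incident direction. The magnitude of the vector change Δp⃗ = p⃗₀ − p⃗' is found from the law of cosines:
|Δp⃗|² = p₀² + p'² − 2p₀p'cos θ
|Δp⃗|² = (5.8638e-23)² + (4.1360e-23)² − 2·5.8638e-23·4.1360e-23·cos(161°)
|Δp⃗| = 9.8668e-23 kg·m/s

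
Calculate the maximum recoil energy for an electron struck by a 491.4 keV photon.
323.3018 keV

Maximum energy transfer occurs at θ = 180° (backscattering).

Initial photon: E₀ = 491.4 keV → λ₀ = 2.5231 pm

Maximum Compton shift (at 180°):
Δλ_max = 2λ_C = 2 × 2.4263 = 4.8526 pm

Final wavelength:
λ' = 2.5231 + 4.8526 = 7.3757 pm

Minimum photon energy (maximum energy to electron):
E'_min = hc/λ' = 168.0982 keV

Maximum electron kinetic energy:
K_max = E₀ - E'_min = 491.4000 - 168.0982 = 323.3018 keV

(Intermediate values are shown rounded; full precision is carried through to the final answer.)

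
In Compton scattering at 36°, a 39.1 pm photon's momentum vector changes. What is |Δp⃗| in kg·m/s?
1.0414e-23 kg·m/s

Photon momentum magnitude is p = h/λ.

Initial momentum:
p₀ = h/λ = 6.6261e-34/3.9100e-11 = 1.6946e-23 kg·m/s

After scattering:
λ' = λ + Δλ = 39.1 + 0.4634 = 39.5634 pm
p' = h/λ' = 6.6261e-34/3.9563e-11 = 1.6748e-23 kg·m/s

Momentum is a vector; the scattered photon's direction makes angle θ = 36° with the incident direction. The magnitude of the vector change Δp⃗ = p⃗₀ − p⃗' is found from the law of cosines:
|Δp⃗|² = p₀² + p'² − 2p₀p'cos θ
|Δp⃗|² = (1.6946e-23)² + (1.6748e-23)² − 2·1.6946e-23·1.6748e-23·cos(36°)
|Δp⃗| = 1.0414e-23 kg·m/s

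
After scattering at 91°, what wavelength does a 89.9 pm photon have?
92.3687 pm

Using the Compton scattering formula:
λ' = λ + Δλ = λ + λ_C(1 - cos θ)

Given:
- Initial wavelength λ = 89.9 pm
- Scattering angle θ = 91°
- Compton wavelength λ_C ≈ 2.4263 pm

Calculate the shift:
Δλ = 2.4263 × (1 - cos(91°))
Δλ = 2.4263 × 1.0175
Δλ = 2.4687 pm

Final wavelength:
λ' = 89.9 + 2.4687 = 92.3687 pm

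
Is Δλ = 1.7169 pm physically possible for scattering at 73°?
Yes, consistent

Calculate the expected shift for θ = 73°:

Δλ_expected = λ_C(1 - cos(73°))
Δλ_expected = 2.4263 × (1 - cos(73°))
Δλ_expected = 2.4263 × 0.7076
Δλ_expected = 1.7169 pm

Given shift: 1.7169 pm
Expected shift: 1.7169 pm
Difference: 0.0000 pm

The values match. This is consistent with Compton scattering at the stated angle.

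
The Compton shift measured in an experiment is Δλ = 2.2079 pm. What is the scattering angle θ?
84.84°

From the Compton formula Δλ = λ_C(1 - cos θ), we can solve for θ:

cos θ = 1 - Δλ/λ_C

Given:
- Δλ = 2.2079 pm
- λ_C = h/(m_e·c) ≈ 2.42631024 pm

cos θ = 1 - 2.2079/2.42631024
cos θ = 1 - 0.909983
cos θ = 0.090017

θ = arccos(0.090017)
θ = 84.84°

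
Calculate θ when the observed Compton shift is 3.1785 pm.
108.06°

From the Compton formula Δλ = λ_C(1 - cos θ), we can solve for θ:

cos θ = 1 - Δλ/λ_C

Given:
- Δλ = 3.1785 pm
- λ_C = h/(m_e·c) ≈ 2.42631024 pm

cos θ = 1 - 3.1785/2.42631024
cos θ = 1 - 1.310014
cos θ = -0.310014

θ = arccos(-0.310014)
θ = 108.06°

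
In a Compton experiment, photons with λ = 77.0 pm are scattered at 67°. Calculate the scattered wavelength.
78.4783 pm

Using the Compton scattering formula:
λ' = λ + Δλ = λ + λ_C(1 - cos θ)

Given:
- Initial wavelength λ = 77.0 pm
- Scattering angle θ = 67°
- Compton wavelength λ_C ≈ 2.4263 pm

Calculate the shift:
Δλ = 2.4263 × (1 - cos(67°))
Δλ = 2.4263 × 0.6093
Δλ = 1.4783 pm

Final wavelength:
λ' = 77.0 + 1.4783 = 78.4783 pm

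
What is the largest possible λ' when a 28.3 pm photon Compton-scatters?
33.1526 pm (at θ = 180°)

The Compton shift is Δλ = λ_C(1 − cos θ).

Since cos θ ranges from −1 to 1, the factor (1 − cos θ) ranges from 0 to 2; the maximum shift occurs at θ = 180° (backscattering):
Δλ_max = 2λ_C = 2 × 2.4263 pm = 4.8526 pm

Maximum scattered wavelength:
λ'_max = λ₀ + Δλ_max = 28.3 + 4.8526 = 33.1526 pm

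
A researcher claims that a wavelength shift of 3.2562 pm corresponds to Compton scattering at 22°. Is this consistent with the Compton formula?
No, inconsistent

Calculate the expected shift for θ = 22°:

Δλ_expected = λ_C(1 - cos(22°))
Δλ_expected = 2.4263 × (1 - cos(22°))
Δλ_expected = 2.4263 × 0.0728
Δλ_expected = 0.1767 pm

Given shift: 3.2562 pm
Expected shift: 0.1767 pm
Difference: 3.0795 pm

The values do not match. The given shift corresponds to θ ≈ 110.0°, not 22°.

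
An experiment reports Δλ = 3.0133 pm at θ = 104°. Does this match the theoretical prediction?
Yes, consistent

Calculate the expected shift for θ = 104°:

Δλ_expected = λ_C(1 - cos(104°))
Δλ_expected = 2.4263 × (1 - cos(104°))
Δλ_expected = 2.4263 × 1.2419
Δλ_expected = 3.0133 pm

Given shift: 3.0133 pm
Expected shift: 3.0133 pm
Difference: 0.0000 pm

The values match. This is consistent with Compton scattering at the stated angle.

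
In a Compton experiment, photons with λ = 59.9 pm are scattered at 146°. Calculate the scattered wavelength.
64.3378 pm

Using the Compton scattering formula:
λ' = λ + Δλ = λ + λ_C(1 - cos θ)

Given:
- Initial wavelength λ = 59.9 pm
- Scattering angle θ = 146°
- Compton wavelength λ_C ≈ 2.4263 pm

Calculate the shift:
Δλ = 2.4263 × (1 - cos(146°))
Δλ = 2.4263 × 1.8290
Δλ = 4.4378 pm

Final wavelength:
λ' = 59.9 + 4.4378 = 64.3378 pm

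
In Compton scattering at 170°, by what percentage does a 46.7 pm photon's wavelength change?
10.3121%

Calculate the Compton shift:
Δλ = λ_C(1 - cos(170°))
Δλ = 2.4263 × (1 - cos(170°))
Δλ = 2.4263 × 1.9848
Δλ = 4.8158 pm

Percentage change:
(Δλ/λ₀) × 100 = (4.8158/46.7) × 100
= 10.3121%

(Intermediate values are shown rounded; full precision is carried through to the final answer.)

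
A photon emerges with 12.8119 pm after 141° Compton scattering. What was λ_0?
8.5000 pm

From λ' = λ + Δλ, we have λ = λ' - Δλ

First calculate the Compton shift:
Δλ = λ_C(1 - cos θ)
Δλ = 2.4263 × (1 - cos(141°))
Δλ = 2.4263 × 1.7771
Δλ = 4.3119 pm

Initial wavelength:
λ = λ' - Δλ
λ = 12.8119 - 4.3119
λ = 8.5000 pm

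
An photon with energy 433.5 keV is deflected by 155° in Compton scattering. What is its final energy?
165.6354 keV

First convert energy to wavelength:
λ = hc/E, with hc ≈ 1239.842 keV·pm (i.e. 1239.842 eV·nm)

For E = 433.5 keV = 433500 eV:
λ = 1239.842 keV·pm / 433.5 keV
λ = 2.8601 pm

Calculate the Compton shift:
Δλ = λ_C(1 - cos(155°)) = 2.4263 × 1.9063
Δλ = 4.6253 pm

Final wavelength:
λ' = 2.8601 + 4.6253 = 7.4854 pm

Final energy:
E' = hc/λ' = 1239.842 / 7.4854 = 165.6354 keV

(Intermediate values are shown rounded; full precision is carried through to the final answer.)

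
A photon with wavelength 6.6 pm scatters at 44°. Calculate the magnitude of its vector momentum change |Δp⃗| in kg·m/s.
7.2226e-23 kg·m/s

Photon momentum magnitude is p = h/λ.

Initial momentum:
p₀ = h/λ = 6.6261e-34/6.6000e-12 = 1.0040e-22 kg·m/s

After scattering:
λ' = λ + Δλ = 6.6 + 0.6810 = 7.2810 pm
p' = h/λ' = 6.6261e-34/7.2810e-12 = 9.1005e-23 kg·m/s

Momentum is a vector; the scattered photon's direction makes angle θ = 44° with the incident direction. The magnitude of the vector change Δp⃗ = p⃗₀ − p⃗' is found from the law of cosines:
|Δp⃗|² = p₀² + p'² − 2p₀p'cos θ
|Δp⃗|² = (1.0040e-22)² + (9.1005e-23)² − 2·1.0040e-22·9.1005e-23·cos(44°)
|Δp⃗| = 7.2226e-23 kg·m/s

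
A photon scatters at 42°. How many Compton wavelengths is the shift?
0.2569 λ_C

The Compton shift formula is:
Δλ = λ_C(1 - cos θ)

Dividing both sides by λ_C:
Δλ/λ_C = 1 - cos θ

For θ = 42°:
Δλ/λ_C = 1 - cos(42°)
Δλ/λ_C = 1 - 0.7431
Δλ/λ_C = 0.2569

This means the shift is 0.2569 × λ_C = 0.6232 pm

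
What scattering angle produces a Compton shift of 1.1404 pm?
58.00°

From the Compton formula Δλ = λ_C(1 - cos θ), we can solve for θ:

cos θ = 1 - Δλ/λ_C

Given:
- Δλ = 1.1404 pm
- λ_C = h/(m_e·c) ≈ 2.42631024 pm

cos θ = 1 - 1.1404/2.42631024
cos θ = 1 - 0.470014
cos θ = 0.529986

θ = arccos(0.529986)
θ = 58.00°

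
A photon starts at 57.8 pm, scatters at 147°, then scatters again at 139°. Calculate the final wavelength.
66.5187 pm

Apply Compton shift twice:

First scattering at θ₁ = 147°:
Δλ₁ = λ_C(1 - cos(147°))
Δλ₁ = 2.4263 × 1.8387
Δλ₁ = 4.4612 pm

After first scattering:
λ₁ = 57.8 + 4.4612 = 62.2612 pm

Second scattering at θ₂ = 139°:
Δλ₂ = λ_C(1 - cos(139°))
Δλ₂ = 2.4263 × 1.7547
Δλ₂ = 4.2575 pm

Final wavelength:
λ₂ = 62.2612 + 4.2575 = 66.5187 pm

Total shift: Δλ_total = 4.4612 + 4.2575 = 8.7187 pm

(Intermediate values are shown rounded; full precision is carried through to the final answer.)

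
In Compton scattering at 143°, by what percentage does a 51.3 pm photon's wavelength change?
8.5069%

Calculate the Compton shift:
Δλ = λ_C(1 - cos(143°))
Δλ = 2.4263 × (1 - cos(143°))
Δλ = 2.4263 × 1.7986
Δλ = 4.3640 pm

Percentage change:
(Δλ/λ₀) × 100 = (4.3640/51.3) × 100
= 8.5069%

(Intermediate values are shown rounded; full precision is carried through to the final answer.)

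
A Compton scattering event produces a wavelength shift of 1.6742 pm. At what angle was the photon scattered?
71.94°

From the Compton formula Δλ = λ_C(1 - cos θ), we can solve for θ:

cos θ = 1 - Δλ/λ_C

Given:
- Δλ = 1.6742 pm
- λ_C = h/(m_e·c) ≈ 2.42631024 pm

cos θ = 1 - 1.6742/2.42631024
cos θ = 1 - 0.690019
cos θ = 0.309981

θ = arccos(0.309981)
θ = 71.94°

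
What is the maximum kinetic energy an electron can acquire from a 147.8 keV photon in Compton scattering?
54.1653 keV

Maximum energy transfer occurs at θ = 180° (backscattering).

Initial photon: E₀ = 147.8 keV → λ₀ = 8.3886 pm

Maximum Compton shift (at 180°):
Δλ_max = 2λ_C = 2 × 2.4263 = 4.8526 pm

Final wavelength:
λ' = 8.3886 + 4.8526 = 13.2413 pm

Minimum photon energy (maximum energy to electron):
E'_min = hc/λ' = 93.6347 keV

Maximum electron kinetic energy:
K_max = E₀ - E'_min = 147.8000 - 93.6347 = 54.1653 keV

(Intermediate values are shown rounded; full precision is carried through to the final answer.)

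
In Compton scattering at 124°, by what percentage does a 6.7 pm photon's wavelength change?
56.4640%

Calculate the Compton shift:
Δλ = λ_C(1 - cos(124°))
Δλ = 2.4263 × (1 - cos(124°))
Δλ = 2.4263 × 1.5592
Δλ = 3.7831 pm

Percentage change:
(Δλ/λ₀) × 100 = (3.7831/6.7) × 100
= 56.4640%

(Intermediate values are shown rounded; full precision is carried through to the final answer.)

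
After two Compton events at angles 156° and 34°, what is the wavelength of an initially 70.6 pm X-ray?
75.6577 pm

Apply Compton shift twice:

First scattering at θ₁ = 156°:
Δλ₁ = λ_C(1 - cos(156°))
Δλ₁ = 2.4263 × 1.9135
Δλ₁ = 4.6429 pm

After first scattering:
λ₁ = 70.6 + 4.6429 = 75.2429 pm

Second scattering at θ₂ = 34°:
Δλ₂ = λ_C(1 - cos(34°))
Δλ₂ = 2.4263 × 0.1710
Δλ₂ = 0.4148 pm

Final wavelength:
λ₂ = 75.2429 + 0.4148 = 75.6577 pm

Total shift: Δλ_total = 4.6429 + 0.4148 = 5.0577 pm

(Intermediate values are shown rounded; full precision is carried through to the final answer.)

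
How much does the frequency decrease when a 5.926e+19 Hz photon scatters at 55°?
1.006e+19 Hz (decrease)

Convert frequency to wavelength (c = 299792458 m/s):
λ₀ = c/f₀ = 299792458/5.926e+19 = 5.0589345e-12 m = 5.0589 pm

Calculate Compton shift:
Δλ = λ_C(1 - cos(55°)) = 1.0346 pm

Final wavelength:
λ' = λ₀ + Δλ = 5.0589 + 1.0346 = 6.0936 pm

Final frequency:
f' = c/λ' = 299792458/6.0935703e-12 = 4.9198161e+19 Hz

Frequency shift (decrease):
Δf = f₀ - f' = 5.926e+19 - 4.9198161e+19 = 1.006e+19 Hz

(Intermediate values are shown rounded; full precision is carried through to the final answer.)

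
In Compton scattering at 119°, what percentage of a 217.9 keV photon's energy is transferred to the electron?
0.3877 (or 38.77%)

Calculate initial and final photon energies:

Initial: E₀ = 217.9 keV → λ₀ = 5.6900 pm
Compton shift: Δλ = 3.6026 pm
Final wavelength: λ' = 9.2926 pm
Final energy: E' = 133.4230 keV

Fractional energy loss:
(E₀ - E')/E₀ = (217.9000 - 133.4230)/217.9000
= 84.4770/217.9000
= 0.3877
= 38.77%

(Intermediate values are shown rounded; full precision is carried through to the final answer.)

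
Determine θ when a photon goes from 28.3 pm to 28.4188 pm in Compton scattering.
18.00°

First find the wavelength shift:
Δλ = λ' - λ = 28.4188 - 28.3 = 0.1188 pm

Using Δλ = λ_C(1 - cos θ), with λ_C = h/(m_e·c) ≈ 2.42631024 pm:
cos θ = 1 - Δλ/λ_C
cos θ = 1 - 0.1188/2.42631024
cos θ = 0.951037

θ = arccos(0.951037)
θ = 18.00°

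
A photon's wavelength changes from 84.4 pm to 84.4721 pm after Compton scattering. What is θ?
14.00°

First find the wavelength shift:
Δλ = λ' - λ = 84.4721 - 84.4 = 0.0721 pm

Using Δλ = λ_C(1 - cos θ), with λ_C = h/(m_e·c) ≈ 2.42631024 pm:
cos θ = 1 - Δλ/λ_C
cos θ = 1 - 0.0721/2.42631024
cos θ = 0.970284

θ = arccos(0.970284)
θ = 14.00°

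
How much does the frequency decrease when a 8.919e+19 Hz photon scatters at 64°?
2.573e+19 Hz (decrease)

Convert frequency to wavelength (c = 299792458 m/s):
λ₀ = c/f₀ = 299792458/8.919e+19 = 3.3612788e-12 m = 3.3613 pm

Calculate Compton shift:
Δλ = λ_C(1 - cos(64°)) = 1.3627 pm

Final wavelength:
λ' = λ₀ + Δλ = 3.3613 + 1.3627 = 4.7240 pm

Final frequency:
f' = c/λ' = 299792458/4.7239647e-12 = 6.3462045e+19 Hz

Frequency shift (decrease):
Δf = f₀ - f' = 8.919e+19 - 6.3462045e+19 = 2.573e+19 Hz

(Intermediate values are shown rounded; full precision is carried through to the final answer.)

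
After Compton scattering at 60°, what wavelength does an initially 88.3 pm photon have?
89.5132 pm

Using the Compton formula: λ' = λ + λ_C(1 − cos θ)

For θ = 60°, cos θ = 1/2 (exact) = 0.5000, so:
1 − cos 60° = 1 − (1/2) = 0.5000

Δλ = λ_C × 0.5000 = 2.4263 × 0.5000 = 1.2132 pm

λ' = 88.3 + 1.2132 = 89.5132 pm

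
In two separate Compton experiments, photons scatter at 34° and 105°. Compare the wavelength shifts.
105° produces the larger shift by a factor of 7.363

Calculate both shifts using Δλ = λ_C(1 - cos θ):

For θ₁ = 34°:
Δλ₁ = 2.4263 × (1 - cos(34°))
Δλ₁ = 2.4263 × 0.1710
Δλ₁ = 0.4148 pm

For θ₂ = 105°:
Δλ₂ = 2.4263 × (1 - cos(105°))
Δλ₂ = 2.4263 × 1.2588
Δλ₂ = 3.0543 pm

The 105° angle produces the larger shift.
Ratio: 3.0543/0.4148 = 7.363

(Intermediate values are shown rounded; full precision is carried through to the final answer.)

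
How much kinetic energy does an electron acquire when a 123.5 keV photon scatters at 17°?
1.2906 keV

By energy conservation: K_e = E_initial - E_final

First find the scattered photon energy:
Initial wavelength: λ = hc/E = 10.0392 pm
Compton shift: Δλ = λ_C(1 - cos(17°)) = 0.1060 pm
Final wavelength: λ' = 10.0392 + 0.1060 = 10.1452 pm
Final photon energy: E' = hc/λ' = 122.2094 keV

Electron kinetic energy:
K_e = E - E' = 123.5000 - 122.2094 = 1.2906 keV

(Intermediate values are shown rounded; full precision is carried through to the final answer.)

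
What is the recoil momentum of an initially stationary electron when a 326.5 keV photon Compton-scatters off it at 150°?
2.4665e-22 kg·m/s

The electron is initially at rest, so by conservation of momentum:
p⃗_e = p⃗₀ − p⃗'  (incident photon momentum minus scattered photon momentum)

Photon momentum magnitudes (p = h/λ = E/c):
λ₀ = hc/E₀ = 3.7974 pm → p₀ = h/λ₀ = 1.7449e-22 kg·m/s
Δλ = λ_C(1 − cos 150°) = 4.5276 pm
λ' = 8.3249 pm → p' = h/λ' = 7.9593e-23 kg·m/s

The scattered photon makes angle θ = 150° with the incident direction, so by the law of cosines:
|p⃗_e|² = p₀² + p'² − 2p₀p'cos θ
|p⃗_e|² = (1.7449e-22)² + (7.9593e-23)² − 2·1.7449e-22·7.9593e-23·cos(150°)
|p⃗_e| = 2.4665e-22 kg·m/s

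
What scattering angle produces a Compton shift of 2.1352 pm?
83.11°

From the Compton formula Δλ = λ_C(1 - cos θ), we can solve for θ:

cos θ = 1 - Δλ/λ_C

Given:
- Δλ = 2.1352 pm
- λ_C = h/(m_e·c) ≈ 2.42631024 pm

cos θ = 1 - 2.1352/2.42631024
cos θ = 1 - 0.880019
cos θ = 0.119981

θ = arccos(0.119981)
θ = 83.11°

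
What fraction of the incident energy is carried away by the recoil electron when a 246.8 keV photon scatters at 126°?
0.4340 (or 43.40%)

Calculate initial and final photon energies:

Initial: E₀ = 246.8 keV → λ₀ = 5.0237 pm
Compton shift: Δλ = 3.8525 pm
Final wavelength: λ' = 8.8761 pm
Final energy: E' = 139.6827 keV

Fractional energy loss:
(E₀ - E')/E₀ = (246.8000 - 139.6827)/246.8000
= 107.1173/246.8000
= 0.4340
= 43.40%

(Intermediate values are shown rounded; full precision is carried through to the final answer.)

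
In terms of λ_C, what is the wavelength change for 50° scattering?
0.3572 λ_C

The Compton shift formula is:
Δλ = λ_C(1 - cos θ)

Dividing both sides by λ_C:
Δλ/λ_C = 1 - cos θ

For θ = 50°:
Δλ/λ_C = 1 - cos(50°)
Δλ/λ_C = 1 - 0.6428
Δλ/λ_C = 0.3572

This means the shift is 0.3572 × λ_C = 0.8667 pm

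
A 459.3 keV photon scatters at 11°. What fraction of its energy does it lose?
0.0162 (or 1.62%)

Calculate initial and final photon energies:

Initial: E₀ = 459.3 keV → λ₀ = 2.6994 pm
Compton shift: Δλ = 0.0446 pm
Final wavelength: λ' = 2.7440 pm
Final energy: E' = 451.8383 keV

Fractional energy loss:
(E₀ - E')/E₀ = (459.3000 - 451.8383)/459.3000
= 7.4617/459.3000
= 0.0162
= 1.62%

(Intermediate values are shown rounded; full precision is carried through to the final answer.)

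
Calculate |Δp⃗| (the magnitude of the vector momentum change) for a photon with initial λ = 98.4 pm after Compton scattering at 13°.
1.5241e-24 kg·m/s

Photon momentum magnitude is p = h/λ.

Initial momentum:
p₀ = h/λ = 6.6261e-34/9.8400e-11 = 6.7338e-24 kg·m/s

After scattering:
λ' = λ + Δλ = 98.4 + 0.0622 = 98.4622 pm
p' = h/λ' = 6.6261e-34/9.8462e-11 = 6.7296e-24 kg·m/s

Momentum is a vector; the scattered photon's direction makes angle θ = 13° with the incident direction. The magnitude of the vector change Δp⃗ = p⃗₀ − p⃗' is found from the law of cosines:
|Δp⃗|² = p₀² + p'² − 2p₀p'cos θ
|Δp⃗|² = (6.7338e-24)² + (6.7296e-24)² − 2·6.7338e-24·6.7296e-24·cos(13°)
|Δp⃗| = 1.5241e-24 kg·m/s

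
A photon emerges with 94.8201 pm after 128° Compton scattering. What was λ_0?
90.9000 pm

From λ' = λ + Δλ, we have λ = λ' - Δλ

First calculate the Compton shift:
Δλ = λ_C(1 - cos θ)
Δλ = 2.4263 × (1 - cos(128°))
Δλ = 2.4263 × 1.6157
Δλ = 3.9201 pm

Initial wavelength:
λ = λ' - Δλ
λ = 94.8201 - 3.9201
λ = 90.9000 pm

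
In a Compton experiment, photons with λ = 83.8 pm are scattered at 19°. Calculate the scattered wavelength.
83.9322 pm

Using the Compton scattering formula:
λ' = λ + Δλ = λ + λ_C(1 - cos θ)

Given:
- Initial wavelength λ = 83.8 pm
- Scattering angle θ = 19°
- Compton wavelength λ_C ≈ 2.4263 pm

Calculate the shift:
Δλ = 2.4263 × (1 - cos(19°))
Δλ = 2.4263 × 0.0545
Δλ = 0.1322 pm

Final wavelength:
λ' = 83.8 + 0.1322 = 83.9322 pm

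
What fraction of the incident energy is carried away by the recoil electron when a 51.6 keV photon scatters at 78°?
0.0741 (or 7.41%)

Calculate initial and final photon energies:

Initial: E₀ = 51.6 keV → λ₀ = 24.0279 pm
Compton shift: Δλ = 1.9219 pm
Final wavelength: λ' = 25.9498 pm
Final energy: E' = 47.7785 keV

Fractional energy loss:
(E₀ - E')/E₀ = (51.6000 - 47.7785)/51.6000
= 3.8215/51.6000
= 0.0741
= 7.41%

(Intermediate values are shown rounded; full precision is carried through to the final answer.)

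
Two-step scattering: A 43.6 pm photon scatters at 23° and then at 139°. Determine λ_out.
48.0503 pm

Apply Compton shift twice:

First scattering at θ₁ = 23°:
Δλ₁ = λ_C(1 - cos(23°))
Δλ₁ = 2.4263 × 0.0795
Δλ₁ = 0.1929 pm

After first scattering:
λ₁ = 43.6 + 0.1929 = 43.7929 pm

Second scattering at θ₂ = 139°:
Δλ₂ = λ_C(1 - cos(139°))
Δλ₂ = 2.4263 × 1.7547
Δλ₂ = 4.2575 pm

Final wavelength:
λ₂ = 43.7929 + 4.2575 = 48.0503 pm

Total shift: Δλ_total = 0.1929 + 4.2575 = 4.4503 pm

(Intermediate values are shown rounded; full precision is carried through to the final answer.)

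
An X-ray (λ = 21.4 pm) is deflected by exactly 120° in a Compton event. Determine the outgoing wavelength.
25.0395 pm

Using the Compton formula: λ' = λ + λ_C(1 − cos θ)

For θ = 120°, cos θ = -1/2 (exact) = -0.5000, so:
1 − cos 120° = 1 − (-1/2) = 1.5000

Δλ = λ_C × 1.5000 = 2.4263 × 1.5000 = 3.6395 pm

λ' = 21.4 + 3.6395 = 25.0395 pm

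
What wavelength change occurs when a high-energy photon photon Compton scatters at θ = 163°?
4.7466 pm

Using the Compton scattering formula:
Δλ = λ_C(1 - cos θ)

where λ_C = h/(m_e·c) ≈ 2.4263 pm is the Compton wavelength of an electron.

For θ = 163°:
cos(163°) = -0.9563
1 - cos(163°) = 1.9563

Δλ = 2.4263 × 1.9563
Δλ = 4.7466 pm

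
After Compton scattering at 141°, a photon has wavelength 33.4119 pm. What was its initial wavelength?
29.1000 pm

From λ' = λ + Δλ, we have λ = λ' - Δλ

First calculate the Compton shift:
Δλ = λ_C(1 - cos θ)
Δλ = 2.4263 × (1 - cos(141°))
Δλ = 2.4263 × 1.7771
Δλ = 4.3119 pm

Initial wavelength:
λ = λ' - Δλ
λ = 33.4119 - 4.3119
λ = 29.1000 pm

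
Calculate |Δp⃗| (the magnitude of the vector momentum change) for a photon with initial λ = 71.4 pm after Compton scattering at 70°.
1.0531e-23 kg·m/s

Photon momentum magnitude is p = h/λ.

Initial momentum:
p₀ = h/λ = 6.6261e-34/7.1400e-11 = 9.2802e-24 kg·m/s

After scattering:
λ' = λ + Δλ = 71.4 + 1.5965 = 72.9965 pm
p' = h/λ' = 6.6261e-34/7.2996e-11 = 9.0772e-24 kg·m/s

Momentum is a vector; the scattered photon's direction makes angle θ = 70° with the incident direction. The magnitude of the vector change Δp⃗ = p⃗₀ − p⃗' is found from the law of cosines:
|Δp⃗|² = p₀² + p'² − 2p₀p'cos θ
|Δp⃗|² = (9.2802e-24)² + (9.0772e-24)² − 2·9.2802e-24·9.0772e-24·cos(70°)
|Δp⃗| = 1.0531e-23 kg·m/s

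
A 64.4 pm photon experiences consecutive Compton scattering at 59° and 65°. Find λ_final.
66.9776 pm

Apply Compton shift twice:

First scattering at θ₁ = 59°:
Δλ₁ = λ_C(1 - cos(59°))
Δλ₁ = 2.4263 × 0.4850
Δλ₁ = 1.1767 pm

After first scattering:
λ₁ = 64.4 + 1.1767 = 65.5767 pm

Second scattering at θ₂ = 65°:
Δλ₂ = λ_C(1 - cos(65°))
Δλ₂ = 2.4263 × 0.5774
Δλ₂ = 1.4009 pm

Final wavelength:
λ₂ = 65.5767 + 1.4009 = 66.9776 pm

Total shift: Δλ_total = 1.1767 + 1.4009 = 2.5776 pm

(Intermediate values are shown rounded; full precision is carried through to the final answer.)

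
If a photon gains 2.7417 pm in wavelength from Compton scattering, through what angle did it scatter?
97.47°

From the Compton formula Δλ = λ_C(1 - cos θ), we can solve for θ:

cos θ = 1 - Δλ/λ_C

Given:
- Δλ = 2.7417 pm
- λ_C = h/(m_e·c) ≈ 2.42631024 pm

cos θ = 1 - 2.7417/2.42631024
cos θ = 1 - 1.129987
cos θ = -0.129987

θ = arccos(-0.129987)
θ = 97.47°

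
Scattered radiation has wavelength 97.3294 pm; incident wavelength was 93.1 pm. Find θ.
138.00°

First find the wavelength shift:
Δλ = λ' - λ = 97.3294 - 93.1 = 4.2294 pm

Using Δλ = λ_C(1 - cos θ), with λ_C = h/(m_e·c) ≈ 2.42631024 pm:
cos θ = 1 - Δλ/λ_C
cos θ = 1 - 4.2294/2.42631024
cos θ = -0.743141

θ = arccos(-0.743141)
θ = 138.00°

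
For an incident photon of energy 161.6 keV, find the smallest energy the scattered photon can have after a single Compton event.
98.9901 keV (at θ = 180°)

The scattered photon has minimum energy when its wavelength is maximum, i.e., when the Compton shift Δλ = λ_C(1 − cos θ) is maximum. This occurs at θ = 180° (backscattering), giving Δλ_max = 2λ_C = 4.8526 pm.

Initial wavelength: λ₀ = hc/E₀ = 7.6723 pm
Maximum final wavelength: λ'_max = λ₀ + 2λ_C = 7.6723 + 4.8526 = 12.5249 pm
Minimum final energy: E'_min = hc/λ'_max = 98.9901 keV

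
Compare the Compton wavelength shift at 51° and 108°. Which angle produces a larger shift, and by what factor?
108° produces the larger shift by a factor of 3.531

Calculate both shifts using Δλ = λ_C(1 - cos θ):

For θ₁ = 51°:
Δλ₁ = 2.4263 × (1 - cos(51°))
Δλ₁ = 2.4263 × 0.3707
Δλ₁ = 0.8994 pm

For θ₂ = 108°:
Δλ₂ = 2.4263 × (1 - cos(108°))
Δλ₂ = 2.4263 × 1.3090
Δλ₂ = 3.1761 pm

The 108° angle produces the larger shift.
Ratio: 3.1761/0.8994 = 3.531

(Intermediate values are shown rounded; full precision is carried through to the final answer.)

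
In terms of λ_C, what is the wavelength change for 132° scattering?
1.6691 λ_C

The Compton shift formula is:
Δλ = λ_C(1 - cos θ)

Dividing both sides by λ_C:
Δλ/λ_C = 1 - cos θ

For θ = 132°:
Δλ/λ_C = 1 - cos(132°)
Δλ/λ_C = 1 - -0.6691
Δλ/λ_C = 1.6691

This means the shift is 1.6691 × λ_C = 4.0498 pm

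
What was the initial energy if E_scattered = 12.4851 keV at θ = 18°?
12.5000 keV

Convert final energy to wavelength (hc ≈ 1239.842 keV·pm):
λ' = hc/E' = 1239.842 / 12.4851 = 99.3057 pm

Calculate the Compton shift:
Δλ = λ_C(1 - cos(18°))
Δλ = 2.4263 × (1 - cos(18°))
Δλ = 0.1188 pm

Initial wavelength:
λ = λ' - Δλ = 99.3057 - 0.1188 = 99.1870 pm

Initial energy:
E = hc/λ = 1239.842 / 99.1870 = 12.5000 keV

(Intermediate values are shown rounded; full precision is carried through to the final answer.)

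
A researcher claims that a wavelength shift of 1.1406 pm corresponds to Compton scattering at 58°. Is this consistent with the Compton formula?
Yes, consistent

Calculate the expected shift for θ = 58°:

Δλ_expected = λ_C(1 - cos(58°))
Δλ_expected = 2.4263 × (1 - cos(58°))
Δλ_expected = 2.4263 × 0.4701
Δλ_expected = 1.1406 pm

Given shift: 1.1406 pm
Expected shift: 1.1406 pm
Difference: 0.0000 pm

The values match. This is consistent with Compton scattering at the stated angle.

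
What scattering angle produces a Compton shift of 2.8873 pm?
100.95°

From the Compton formula Δλ = λ_C(1 - cos θ), we can solve for θ:

cos θ = 1 - Δλ/λ_C

Given:
- Δλ = 2.8873 pm
- λ_C = h/(m_e·c) ≈ 2.42631024 pm

cos θ = 1 - 2.8873/2.42631024
cos θ = 1 - 1.189996
cos θ = -0.189996

θ = arccos(-0.189996)
θ = 100.95°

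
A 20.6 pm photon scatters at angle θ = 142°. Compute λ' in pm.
24.9383 pm

Using the Compton scattering formula:
λ' = λ + Δλ = λ + λ_C(1 - cos θ)

Given:
- Initial wavelength λ = 20.6 pm
- Scattering angle θ = 142°
- Compton wavelength λ_C ≈ 2.4263 pm

Calculate the shift:
Δλ = 2.4263 × (1 - cos(142°))
Δλ = 2.4263 × 1.7880
Δλ = 4.3383 pm

Final wavelength:
λ' = 20.6 + 4.3383 = 24.9383 pm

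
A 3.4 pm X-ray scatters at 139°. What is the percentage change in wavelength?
125.2197%

Calculate the Compton shift:
Δλ = λ_C(1 - cos(139°))
Δλ = 2.4263 × (1 - cos(139°))
Δλ = 2.4263 × 1.7547
Δλ = 4.2575 pm

Percentage change:
(Δλ/λ₀) × 100 = (4.2575/3.4) × 100
= 125.2197%

(Intermediate values are shown rounded; full precision is carried through to the final answer.)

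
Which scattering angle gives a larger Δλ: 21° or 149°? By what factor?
149° produces the larger shift by a factor of 27.961

Calculate both shifts using Δλ = λ_C(1 - cos θ):

For θ₁ = 21°:
Δλ₁ = 2.4263 × (1 - cos(21°))
Δλ₁ = 2.4263 × 0.0664
Δλ₁ = 0.1612 pm

For θ₂ = 149°:
Δλ₂ = 2.4263 × (1 - cos(149°))
Δλ₂ = 2.4263 × 1.8572
Δλ₂ = 4.5061 pm

The 149° angle produces the larger shift.
Ratio: 4.5061/0.1612 = 27.961

(Intermediate values are shown rounded; full precision is carried through to the final answer.)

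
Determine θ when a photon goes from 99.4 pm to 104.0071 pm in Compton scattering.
154.00°

First find the wavelength shift:
Δλ = λ' - λ = 104.0071 - 99.4 = 4.6071 pm

Using Δλ = λ_C(1 - cos θ), with λ_C = h/(m_e·c) ≈ 2.42631024 pm:
cos θ = 1 - Δλ/λ_C
cos θ = 1 - 4.6071/2.42631024
cos θ = -0.898809

θ = arccos(-0.898809)
θ = 154.00°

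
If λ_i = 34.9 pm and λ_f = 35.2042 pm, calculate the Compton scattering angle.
29.00°

First find the wavelength shift:
Δλ = λ' - λ = 35.2042 - 34.9 = 0.3042 pm

Using Δλ = λ_C(1 - cos θ), with λ_C = h/(m_e·c) ≈ 2.42631024 pm:
cos θ = 1 - Δλ/λ_C
cos θ = 1 - 0.3042/2.42631024
cos θ = 0.874624

θ = arccos(0.874624)
θ = 29.00°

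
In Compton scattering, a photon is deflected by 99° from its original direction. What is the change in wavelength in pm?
2.8059 pm

Using the Compton scattering formula:
Δλ = λ_C(1 - cos θ)

where λ_C = h/(m_e·c) ≈ 2.4263 pm is the Compton wavelength of an electron.

For θ = 99°:
cos(99°) = -0.1564
1 - cos(99°) = 1.1564

Δλ = 2.4263 × 1.1564
Δλ = 2.8059 pm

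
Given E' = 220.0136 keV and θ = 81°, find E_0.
345.4999 keV

Convert final energy to wavelength (hc ≈ 1239.842 keV·pm):
λ' = hc/E' = 1239.842 / 220.0136 = 5.6353 pm

Calculate the Compton shift:
Δλ = λ_C(1 - cos(81°))
Δλ = 2.4263 × (1 - cos(81°))
Δλ = 2.0468 pm

Initial wavelength:
λ = λ' - Δλ = 5.6353 - 2.0468 = 3.5885 pm

Initial energy:
E = hc/λ = 1239.842 / 3.5885 = 345.4999 keV

(Intermediate values are shown rounded; full precision is carried through to the final answer.)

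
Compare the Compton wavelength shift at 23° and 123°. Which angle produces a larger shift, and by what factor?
123° produces the larger shift by a factor of 19.431

Calculate both shifts using Δλ = λ_C(1 - cos θ):

For θ₁ = 23°:
Δλ₁ = 2.4263 × (1 - cos(23°))
Δλ₁ = 2.4263 × 0.0795
Δλ₁ = 0.1929 pm

For θ₂ = 123°:
Δλ₂ = 2.4263 × (1 - cos(123°))
Δλ₂ = 2.4263 × 1.5446
Δλ₂ = 3.7478 pm

The 123° angle produces the larger shift.
Ratio: 3.7478/0.1929 = 19.431

(Intermediate values are shown rounded; full precision is carried through to the final answer.)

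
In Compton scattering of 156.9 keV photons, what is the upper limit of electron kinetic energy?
59.6936 keV

Maximum energy transfer occurs at θ = 180° (backscattering).

Initial photon: E₀ = 156.9 keV → λ₀ = 7.9021 pm

Maximum Compton shift (at 180°):
Δλ_max = 2λ_C = 2 × 2.4263 = 4.8526 pm

Final wavelength:
λ' = 7.9021 + 4.8526 = 12.7547 pm

Minimum photon energy (maximum energy to electron):
E'_min = hc/λ' = 97.2064 keV

Maximum electron kinetic energy:
K_max = E₀ - E'_min = 156.9000 - 97.2064 = 59.6936 keV

(Intermediate values are shown rounded; full precision is carried through to the final answer.)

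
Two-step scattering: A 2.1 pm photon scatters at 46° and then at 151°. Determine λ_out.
7.3893 pm

Apply Compton shift twice:

First scattering at θ₁ = 46°:
Δλ₁ = λ_C(1 - cos(46°))
Δλ₁ = 2.4263 × 0.3053
Δλ₁ = 0.7409 pm

After first scattering:
λ₁ = 2.1 + 0.7409 = 2.8409 pm

Second scattering at θ₂ = 151°:
Δλ₂ = λ_C(1 - cos(151°))
Δλ₂ = 2.4263 × 1.8746
Δλ₂ = 4.5484 pm

Final wavelength:
λ₂ = 2.8409 + 4.5484 = 7.3893 pm

Total shift: Δλ_total = 0.7409 + 4.5484 = 5.2893 pm

(Intermediate values are shown rounded; full precision is carried through to the final answer.)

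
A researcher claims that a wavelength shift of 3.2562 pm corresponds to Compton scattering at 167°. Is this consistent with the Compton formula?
No, inconsistent

Calculate the expected shift for θ = 167°:

Δλ_expected = λ_C(1 - cos(167°))
Δλ_expected = 2.4263 × (1 - cos(167°))
Δλ_expected = 2.4263 × 1.9744
Δλ_expected = 4.7904 pm

Given shift: 3.2562 pm
Expected shift: 4.7904 pm
Difference: 1.5343 pm

The values do not match. The given shift corresponds to θ ≈ 110.0°, not 167°.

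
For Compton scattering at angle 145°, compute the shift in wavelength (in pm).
4.4138 pm

Using the Compton scattering formula:
Δλ = λ_C(1 - cos θ)

where λ_C = h/(m_e·c) ≈ 2.4263 pm is the Compton wavelength of an electron.

For θ = 145°:
cos(145°) = -0.8192
1 - cos(145°) = 1.8192

Δλ = 2.4263 × 1.8192
Δλ = 4.4138 pm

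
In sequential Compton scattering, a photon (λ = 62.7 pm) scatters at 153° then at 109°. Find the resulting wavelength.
70.5044 pm

Apply Compton shift twice:

First scattering at θ₁ = 153°:
Δλ₁ = λ_C(1 - cos(153°))
Δλ₁ = 2.4263 × 1.8910
Δλ₁ = 4.5882 pm

After first scattering:
λ₁ = 62.7 + 4.5882 = 67.2882 pm

Second scattering at θ₂ = 109°:
Δλ₂ = λ_C(1 - cos(109°))
Δλ₂ = 2.4263 × 1.3256
Δλ₂ = 3.2162 pm

Final wavelength:
λ₂ = 67.2882 + 3.2162 = 70.5044 pm

Total shift: Δλ_total = 4.5882 + 3.2162 = 7.8044 pm

(Intermediate values are shown rounded; full precision is carried through to the final answer.)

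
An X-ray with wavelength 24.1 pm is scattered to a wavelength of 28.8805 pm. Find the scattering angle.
166.00°

First find the wavelength shift:
Δλ = λ' - λ = 28.8805 - 24.1 = 4.7805 pm

Using Δλ = λ_C(1 - cos θ), with λ_C = h/(m_e·c) ≈ 2.42631024 pm:
cos θ = 1 - Δλ/λ_C
cos θ = 1 - 4.7805/2.42631024
cos θ = -0.970276

θ = arccos(-0.970276)
θ = 166.00°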